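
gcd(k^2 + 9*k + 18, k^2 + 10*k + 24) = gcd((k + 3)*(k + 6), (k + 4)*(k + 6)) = k + 6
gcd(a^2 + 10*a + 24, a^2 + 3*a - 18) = a + 6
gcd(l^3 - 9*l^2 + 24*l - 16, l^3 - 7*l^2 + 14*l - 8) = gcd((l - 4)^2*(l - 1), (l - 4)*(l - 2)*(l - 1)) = l^2 - 5*l + 4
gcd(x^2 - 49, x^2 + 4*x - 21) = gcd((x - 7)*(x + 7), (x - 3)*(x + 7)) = x + 7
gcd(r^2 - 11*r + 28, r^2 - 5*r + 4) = r - 4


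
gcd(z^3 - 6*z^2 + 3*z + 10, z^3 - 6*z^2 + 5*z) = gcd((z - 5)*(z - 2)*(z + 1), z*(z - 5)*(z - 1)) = z - 5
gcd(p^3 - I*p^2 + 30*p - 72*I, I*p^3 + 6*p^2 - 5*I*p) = 1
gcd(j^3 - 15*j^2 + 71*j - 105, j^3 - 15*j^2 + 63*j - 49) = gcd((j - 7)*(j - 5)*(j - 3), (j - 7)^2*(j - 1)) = j - 7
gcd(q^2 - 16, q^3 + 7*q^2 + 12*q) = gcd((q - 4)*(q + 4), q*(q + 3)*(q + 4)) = q + 4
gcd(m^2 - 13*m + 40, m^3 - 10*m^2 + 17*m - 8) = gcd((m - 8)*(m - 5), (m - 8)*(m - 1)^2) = m - 8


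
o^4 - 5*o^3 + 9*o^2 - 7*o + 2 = (o - 2)*(o - 1)^3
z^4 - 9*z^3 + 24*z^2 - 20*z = z*(z - 5)*(z - 2)^2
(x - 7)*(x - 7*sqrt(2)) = x^2 - 7*sqrt(2)*x - 7*x + 49*sqrt(2)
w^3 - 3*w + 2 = (w - 1)^2*(w + 2)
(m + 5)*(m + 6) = m^2 + 11*m + 30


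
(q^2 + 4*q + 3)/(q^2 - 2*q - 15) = (q + 1)/(q - 5)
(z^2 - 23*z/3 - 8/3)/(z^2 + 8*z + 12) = (3*z^2 - 23*z - 8)/(3*(z^2 + 8*z + 12))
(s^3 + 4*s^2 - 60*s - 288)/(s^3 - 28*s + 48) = (s^2 - 2*s - 48)/(s^2 - 6*s + 8)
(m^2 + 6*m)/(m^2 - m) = (m + 6)/(m - 1)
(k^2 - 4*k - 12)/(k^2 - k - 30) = (k + 2)/(k + 5)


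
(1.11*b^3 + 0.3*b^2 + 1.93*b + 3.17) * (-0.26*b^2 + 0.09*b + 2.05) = -0.2886*b^5 + 0.0219*b^4 + 1.8007*b^3 - 0.0355000000000002*b^2 + 4.2418*b + 6.4985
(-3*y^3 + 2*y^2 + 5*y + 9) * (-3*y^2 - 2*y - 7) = 9*y^5 + 2*y^3 - 51*y^2 - 53*y - 63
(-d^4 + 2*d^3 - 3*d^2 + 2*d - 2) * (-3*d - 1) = 3*d^5 - 5*d^4 + 7*d^3 - 3*d^2 + 4*d + 2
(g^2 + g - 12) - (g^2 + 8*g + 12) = -7*g - 24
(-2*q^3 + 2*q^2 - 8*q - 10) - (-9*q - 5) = -2*q^3 + 2*q^2 + q - 5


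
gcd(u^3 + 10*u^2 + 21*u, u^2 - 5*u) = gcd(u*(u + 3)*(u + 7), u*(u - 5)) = u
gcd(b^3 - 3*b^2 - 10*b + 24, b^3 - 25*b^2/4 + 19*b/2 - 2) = b^2 - 6*b + 8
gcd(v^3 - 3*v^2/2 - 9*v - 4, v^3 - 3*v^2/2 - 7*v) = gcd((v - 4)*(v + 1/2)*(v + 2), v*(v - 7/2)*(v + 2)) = v + 2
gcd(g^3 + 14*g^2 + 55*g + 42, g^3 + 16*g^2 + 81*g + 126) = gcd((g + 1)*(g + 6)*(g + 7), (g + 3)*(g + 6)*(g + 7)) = g^2 + 13*g + 42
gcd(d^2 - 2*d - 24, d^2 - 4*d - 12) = d - 6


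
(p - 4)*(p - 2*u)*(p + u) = p^3 - p^2*u - 4*p^2 - 2*p*u^2 + 4*p*u + 8*u^2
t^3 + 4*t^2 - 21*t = t*(t - 3)*(t + 7)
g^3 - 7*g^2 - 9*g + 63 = (g - 7)*(g - 3)*(g + 3)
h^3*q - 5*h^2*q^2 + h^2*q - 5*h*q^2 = h*(h - 5*q)*(h*q + q)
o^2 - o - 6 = (o - 3)*(o + 2)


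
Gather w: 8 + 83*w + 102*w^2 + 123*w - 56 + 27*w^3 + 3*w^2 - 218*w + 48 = 27*w^3 + 105*w^2 - 12*w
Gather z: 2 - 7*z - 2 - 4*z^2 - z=-4*z^2 - 8*z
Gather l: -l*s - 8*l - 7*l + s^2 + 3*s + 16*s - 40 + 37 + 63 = l*(-s - 15) + s^2 + 19*s + 60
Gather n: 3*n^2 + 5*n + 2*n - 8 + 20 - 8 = 3*n^2 + 7*n + 4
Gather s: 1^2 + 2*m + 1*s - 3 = 2*m + s - 2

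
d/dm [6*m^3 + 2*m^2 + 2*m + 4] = 18*m^2 + 4*m + 2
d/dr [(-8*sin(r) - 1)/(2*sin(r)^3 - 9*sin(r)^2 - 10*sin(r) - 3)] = 2*(16*sin(r)^3 - 33*sin(r)^2 - 9*sin(r) + 7)*cos(r)/(2*sin(r)^3 - 9*sin(r)^2 - 10*sin(r) - 3)^2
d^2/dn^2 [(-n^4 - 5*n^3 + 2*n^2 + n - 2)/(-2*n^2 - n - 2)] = 2*(4*n^6 + 6*n^5 + 15*n^4 + n^3 + 102*n^2 + 84*n - 12)/(8*n^6 + 12*n^5 + 30*n^4 + 25*n^3 + 30*n^2 + 12*n + 8)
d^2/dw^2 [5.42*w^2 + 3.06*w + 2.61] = 10.8400000000000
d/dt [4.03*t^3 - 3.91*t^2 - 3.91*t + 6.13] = 12.09*t^2 - 7.82*t - 3.91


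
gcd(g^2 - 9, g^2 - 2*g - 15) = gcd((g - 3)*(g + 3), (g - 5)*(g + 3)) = g + 3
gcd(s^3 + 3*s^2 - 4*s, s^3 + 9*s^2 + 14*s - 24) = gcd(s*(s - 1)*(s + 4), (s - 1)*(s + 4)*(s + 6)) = s^2 + 3*s - 4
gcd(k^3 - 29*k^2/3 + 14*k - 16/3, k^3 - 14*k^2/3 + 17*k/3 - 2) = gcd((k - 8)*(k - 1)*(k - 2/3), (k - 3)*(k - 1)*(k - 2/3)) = k^2 - 5*k/3 + 2/3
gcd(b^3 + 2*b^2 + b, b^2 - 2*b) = b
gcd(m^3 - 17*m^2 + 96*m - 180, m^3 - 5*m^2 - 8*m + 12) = m - 6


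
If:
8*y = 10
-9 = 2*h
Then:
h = -9/2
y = 5/4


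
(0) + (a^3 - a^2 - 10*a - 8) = a^3 - a^2 - 10*a - 8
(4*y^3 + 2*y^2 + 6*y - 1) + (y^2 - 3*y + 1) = 4*y^3 + 3*y^2 + 3*y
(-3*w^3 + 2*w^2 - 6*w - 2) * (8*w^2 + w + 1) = -24*w^5 + 13*w^4 - 49*w^3 - 20*w^2 - 8*w - 2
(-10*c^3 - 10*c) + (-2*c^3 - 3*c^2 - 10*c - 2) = -12*c^3 - 3*c^2 - 20*c - 2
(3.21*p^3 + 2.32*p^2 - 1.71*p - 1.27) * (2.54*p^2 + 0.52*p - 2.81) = 8.1534*p^5 + 7.562*p^4 - 12.1571*p^3 - 10.6342*p^2 + 4.1447*p + 3.5687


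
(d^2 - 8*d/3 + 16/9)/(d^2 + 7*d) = (9*d^2 - 24*d + 16)/(9*d*(d + 7))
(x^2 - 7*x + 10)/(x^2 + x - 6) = (x - 5)/(x + 3)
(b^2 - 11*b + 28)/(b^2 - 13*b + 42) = (b - 4)/(b - 6)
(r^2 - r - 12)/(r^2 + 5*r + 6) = (r - 4)/(r + 2)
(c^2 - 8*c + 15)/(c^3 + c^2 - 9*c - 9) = (c - 5)/(c^2 + 4*c + 3)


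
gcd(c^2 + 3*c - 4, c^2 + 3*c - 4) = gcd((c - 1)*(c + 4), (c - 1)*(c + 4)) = c^2 + 3*c - 4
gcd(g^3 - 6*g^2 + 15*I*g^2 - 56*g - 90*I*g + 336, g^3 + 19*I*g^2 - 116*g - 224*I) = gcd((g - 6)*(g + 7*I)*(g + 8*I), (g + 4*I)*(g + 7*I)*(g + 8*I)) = g^2 + 15*I*g - 56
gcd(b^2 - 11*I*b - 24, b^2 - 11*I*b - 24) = b^2 - 11*I*b - 24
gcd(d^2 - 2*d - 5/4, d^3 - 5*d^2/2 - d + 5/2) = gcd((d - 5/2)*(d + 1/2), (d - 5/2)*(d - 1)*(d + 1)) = d - 5/2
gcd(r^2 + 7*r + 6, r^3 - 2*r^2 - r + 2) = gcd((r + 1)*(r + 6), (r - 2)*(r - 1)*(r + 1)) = r + 1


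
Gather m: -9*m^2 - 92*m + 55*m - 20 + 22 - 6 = -9*m^2 - 37*m - 4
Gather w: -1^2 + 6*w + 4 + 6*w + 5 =12*w + 8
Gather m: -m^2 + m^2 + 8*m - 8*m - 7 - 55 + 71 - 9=0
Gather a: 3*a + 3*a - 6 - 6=6*a - 12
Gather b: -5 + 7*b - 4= 7*b - 9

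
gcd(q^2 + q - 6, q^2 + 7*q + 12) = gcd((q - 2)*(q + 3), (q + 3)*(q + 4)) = q + 3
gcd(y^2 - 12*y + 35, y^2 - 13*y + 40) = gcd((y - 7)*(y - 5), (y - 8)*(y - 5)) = y - 5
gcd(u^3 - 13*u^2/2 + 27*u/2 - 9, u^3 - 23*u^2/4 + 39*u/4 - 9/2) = u^2 - 5*u + 6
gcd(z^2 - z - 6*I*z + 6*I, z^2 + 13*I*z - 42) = 1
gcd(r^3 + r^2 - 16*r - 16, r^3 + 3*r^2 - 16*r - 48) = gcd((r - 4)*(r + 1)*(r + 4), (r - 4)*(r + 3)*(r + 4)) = r^2 - 16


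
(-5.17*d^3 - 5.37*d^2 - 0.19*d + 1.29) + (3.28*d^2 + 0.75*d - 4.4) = -5.17*d^3 - 2.09*d^2 + 0.56*d - 3.11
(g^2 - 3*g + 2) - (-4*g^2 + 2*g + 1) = 5*g^2 - 5*g + 1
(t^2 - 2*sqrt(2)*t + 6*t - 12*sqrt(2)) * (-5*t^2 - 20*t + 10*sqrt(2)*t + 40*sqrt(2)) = -5*t^4 - 50*t^3 + 20*sqrt(2)*t^3 - 160*t^2 + 200*sqrt(2)*t^2 - 400*t + 480*sqrt(2)*t - 960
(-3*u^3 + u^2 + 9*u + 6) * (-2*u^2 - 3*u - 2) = 6*u^5 + 7*u^4 - 15*u^3 - 41*u^2 - 36*u - 12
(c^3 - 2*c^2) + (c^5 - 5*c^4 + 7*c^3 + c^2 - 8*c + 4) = c^5 - 5*c^4 + 8*c^3 - c^2 - 8*c + 4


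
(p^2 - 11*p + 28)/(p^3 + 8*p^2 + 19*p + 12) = (p^2 - 11*p + 28)/(p^3 + 8*p^2 + 19*p + 12)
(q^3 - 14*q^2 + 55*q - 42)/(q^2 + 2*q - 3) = (q^2 - 13*q + 42)/(q + 3)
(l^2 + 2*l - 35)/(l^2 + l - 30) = (l + 7)/(l + 6)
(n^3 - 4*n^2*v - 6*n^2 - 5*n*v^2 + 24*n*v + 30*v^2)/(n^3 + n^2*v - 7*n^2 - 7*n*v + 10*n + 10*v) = (n^2 - 5*n*v - 6*n + 30*v)/(n^2 - 7*n + 10)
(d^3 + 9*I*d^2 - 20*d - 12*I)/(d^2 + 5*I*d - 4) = (d^2 + 8*I*d - 12)/(d + 4*I)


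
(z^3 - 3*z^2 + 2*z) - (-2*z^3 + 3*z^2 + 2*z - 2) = 3*z^3 - 6*z^2 + 2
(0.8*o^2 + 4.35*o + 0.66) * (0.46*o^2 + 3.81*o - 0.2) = 0.368*o^4 + 5.049*o^3 + 16.7171*o^2 + 1.6446*o - 0.132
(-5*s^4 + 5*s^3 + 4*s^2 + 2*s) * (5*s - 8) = -25*s^5 + 65*s^4 - 20*s^3 - 22*s^2 - 16*s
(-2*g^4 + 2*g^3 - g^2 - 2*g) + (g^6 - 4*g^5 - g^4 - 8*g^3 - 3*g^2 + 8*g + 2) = g^6 - 4*g^5 - 3*g^4 - 6*g^3 - 4*g^2 + 6*g + 2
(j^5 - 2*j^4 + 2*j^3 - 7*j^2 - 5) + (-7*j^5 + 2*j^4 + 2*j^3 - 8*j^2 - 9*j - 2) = -6*j^5 + 4*j^3 - 15*j^2 - 9*j - 7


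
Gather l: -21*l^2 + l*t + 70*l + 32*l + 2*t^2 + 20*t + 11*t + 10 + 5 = -21*l^2 + l*(t + 102) + 2*t^2 + 31*t + 15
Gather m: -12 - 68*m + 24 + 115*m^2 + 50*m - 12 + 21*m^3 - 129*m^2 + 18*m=21*m^3 - 14*m^2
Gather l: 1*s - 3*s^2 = -3*s^2 + s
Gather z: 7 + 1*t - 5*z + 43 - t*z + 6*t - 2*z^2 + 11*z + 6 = 7*t - 2*z^2 + z*(6 - t) + 56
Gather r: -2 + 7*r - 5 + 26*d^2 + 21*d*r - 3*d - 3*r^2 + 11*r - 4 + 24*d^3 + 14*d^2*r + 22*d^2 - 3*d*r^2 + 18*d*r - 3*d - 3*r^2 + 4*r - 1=24*d^3 + 48*d^2 - 6*d + r^2*(-3*d - 6) + r*(14*d^2 + 39*d + 22) - 12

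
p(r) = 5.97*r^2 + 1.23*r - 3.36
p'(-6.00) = -70.41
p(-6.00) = 204.18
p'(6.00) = 72.87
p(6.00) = 218.94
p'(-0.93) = -9.87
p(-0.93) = 0.66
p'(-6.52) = -76.62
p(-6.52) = 242.41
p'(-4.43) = -51.66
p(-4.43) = 108.35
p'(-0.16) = -0.68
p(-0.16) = -3.40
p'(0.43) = 6.36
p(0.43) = -1.73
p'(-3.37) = -39.01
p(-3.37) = 60.30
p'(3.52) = 43.26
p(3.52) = 74.94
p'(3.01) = 37.17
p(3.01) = 54.43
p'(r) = 11.94*r + 1.23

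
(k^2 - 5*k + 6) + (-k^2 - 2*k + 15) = 21 - 7*k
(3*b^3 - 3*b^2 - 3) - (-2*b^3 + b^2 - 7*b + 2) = 5*b^3 - 4*b^2 + 7*b - 5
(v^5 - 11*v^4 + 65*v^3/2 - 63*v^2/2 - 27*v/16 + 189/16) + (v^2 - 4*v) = v^5 - 11*v^4 + 65*v^3/2 - 61*v^2/2 - 91*v/16 + 189/16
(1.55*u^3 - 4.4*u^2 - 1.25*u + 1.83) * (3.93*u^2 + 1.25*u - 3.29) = 6.0915*u^5 - 15.3545*u^4 - 15.512*u^3 + 20.1054*u^2 + 6.4*u - 6.0207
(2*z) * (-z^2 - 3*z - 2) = -2*z^3 - 6*z^2 - 4*z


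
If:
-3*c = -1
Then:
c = 1/3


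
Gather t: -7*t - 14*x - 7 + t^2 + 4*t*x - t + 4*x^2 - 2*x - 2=t^2 + t*(4*x - 8) + 4*x^2 - 16*x - 9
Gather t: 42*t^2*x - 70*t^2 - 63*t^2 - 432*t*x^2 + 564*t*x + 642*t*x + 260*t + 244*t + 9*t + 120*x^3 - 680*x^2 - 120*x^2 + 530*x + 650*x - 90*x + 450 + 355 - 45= t^2*(42*x - 133) + t*(-432*x^2 + 1206*x + 513) + 120*x^3 - 800*x^2 + 1090*x + 760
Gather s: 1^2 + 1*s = s + 1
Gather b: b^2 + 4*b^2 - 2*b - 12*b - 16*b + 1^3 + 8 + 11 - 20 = 5*b^2 - 30*b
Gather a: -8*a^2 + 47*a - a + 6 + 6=-8*a^2 + 46*a + 12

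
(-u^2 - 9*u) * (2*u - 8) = -2*u^3 - 10*u^2 + 72*u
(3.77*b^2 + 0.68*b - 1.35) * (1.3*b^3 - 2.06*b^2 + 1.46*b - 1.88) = 4.901*b^5 - 6.8822*b^4 + 2.3484*b^3 - 3.3138*b^2 - 3.2494*b + 2.538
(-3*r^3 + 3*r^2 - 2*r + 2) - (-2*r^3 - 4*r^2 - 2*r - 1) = -r^3 + 7*r^2 + 3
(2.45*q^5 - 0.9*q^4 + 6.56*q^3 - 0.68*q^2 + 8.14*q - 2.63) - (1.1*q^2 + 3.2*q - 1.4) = 2.45*q^5 - 0.9*q^4 + 6.56*q^3 - 1.78*q^2 + 4.94*q - 1.23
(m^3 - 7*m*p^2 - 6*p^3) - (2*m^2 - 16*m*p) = m^3 - 2*m^2 - 7*m*p^2 + 16*m*p - 6*p^3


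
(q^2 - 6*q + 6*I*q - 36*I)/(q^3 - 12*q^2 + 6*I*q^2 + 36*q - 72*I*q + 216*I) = 1/(q - 6)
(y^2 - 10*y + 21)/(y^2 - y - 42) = (y - 3)/(y + 6)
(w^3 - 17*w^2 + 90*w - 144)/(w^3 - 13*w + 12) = (w^2 - 14*w + 48)/(w^2 + 3*w - 4)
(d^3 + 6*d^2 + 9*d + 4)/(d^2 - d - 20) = (d^2 + 2*d + 1)/(d - 5)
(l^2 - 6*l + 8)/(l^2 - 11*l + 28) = (l - 2)/(l - 7)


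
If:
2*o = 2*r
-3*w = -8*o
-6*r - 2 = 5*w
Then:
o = -3/29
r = -3/29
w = -8/29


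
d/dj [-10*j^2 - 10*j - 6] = -20*j - 10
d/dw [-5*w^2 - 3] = -10*w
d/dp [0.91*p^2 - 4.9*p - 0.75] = 1.82*p - 4.9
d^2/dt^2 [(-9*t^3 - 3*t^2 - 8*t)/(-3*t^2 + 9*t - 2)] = 24*(69*t^3 - 45*t^2 - 3*t + 13)/(27*t^6 - 243*t^5 + 783*t^4 - 1053*t^3 + 522*t^2 - 108*t + 8)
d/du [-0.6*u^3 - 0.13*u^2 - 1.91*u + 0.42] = -1.8*u^2 - 0.26*u - 1.91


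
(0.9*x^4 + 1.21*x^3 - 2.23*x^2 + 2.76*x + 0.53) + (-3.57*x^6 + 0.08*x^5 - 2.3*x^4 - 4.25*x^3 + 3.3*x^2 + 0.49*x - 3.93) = -3.57*x^6 + 0.08*x^5 - 1.4*x^4 - 3.04*x^3 + 1.07*x^2 + 3.25*x - 3.4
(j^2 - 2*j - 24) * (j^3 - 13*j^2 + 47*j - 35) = j^5 - 15*j^4 + 49*j^3 + 183*j^2 - 1058*j + 840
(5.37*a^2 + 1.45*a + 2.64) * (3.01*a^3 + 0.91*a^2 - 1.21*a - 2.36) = 16.1637*a^5 + 9.2512*a^4 + 2.7682*a^3 - 12.0253*a^2 - 6.6164*a - 6.2304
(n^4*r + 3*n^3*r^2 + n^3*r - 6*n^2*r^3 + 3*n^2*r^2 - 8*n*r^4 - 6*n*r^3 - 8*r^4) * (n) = n^5*r + 3*n^4*r^2 + n^4*r - 6*n^3*r^3 + 3*n^3*r^2 - 8*n^2*r^4 - 6*n^2*r^3 - 8*n*r^4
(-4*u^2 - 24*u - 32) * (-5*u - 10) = 20*u^3 + 160*u^2 + 400*u + 320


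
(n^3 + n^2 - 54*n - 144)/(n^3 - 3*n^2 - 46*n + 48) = (n + 3)/(n - 1)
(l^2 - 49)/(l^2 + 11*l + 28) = (l - 7)/(l + 4)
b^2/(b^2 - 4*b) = b/(b - 4)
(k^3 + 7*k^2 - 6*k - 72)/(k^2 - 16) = (k^2 + 3*k - 18)/(k - 4)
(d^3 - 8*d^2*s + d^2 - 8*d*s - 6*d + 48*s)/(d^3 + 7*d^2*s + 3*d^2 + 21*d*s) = (d^2 - 8*d*s - 2*d + 16*s)/(d*(d + 7*s))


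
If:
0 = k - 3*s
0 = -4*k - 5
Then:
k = -5/4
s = -5/12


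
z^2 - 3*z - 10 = (z - 5)*(z + 2)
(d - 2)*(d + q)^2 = d^3 + 2*d^2*q - 2*d^2 + d*q^2 - 4*d*q - 2*q^2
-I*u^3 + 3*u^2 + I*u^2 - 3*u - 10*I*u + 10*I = (u - 2*I)*(u + 5*I)*(-I*u + I)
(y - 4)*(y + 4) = y^2 - 16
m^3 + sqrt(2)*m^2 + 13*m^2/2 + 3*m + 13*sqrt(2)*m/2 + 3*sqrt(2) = (m + 1/2)*(m + 6)*(m + sqrt(2))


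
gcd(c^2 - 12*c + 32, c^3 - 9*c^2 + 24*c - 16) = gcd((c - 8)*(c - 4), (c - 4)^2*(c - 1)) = c - 4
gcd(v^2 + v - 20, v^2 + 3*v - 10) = v + 5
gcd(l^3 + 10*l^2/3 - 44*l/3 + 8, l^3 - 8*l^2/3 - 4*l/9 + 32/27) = l - 2/3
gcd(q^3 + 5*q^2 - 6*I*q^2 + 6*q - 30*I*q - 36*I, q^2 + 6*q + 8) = q + 2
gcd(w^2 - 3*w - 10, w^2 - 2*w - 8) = w + 2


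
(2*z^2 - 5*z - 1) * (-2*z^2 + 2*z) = -4*z^4 + 14*z^3 - 8*z^2 - 2*z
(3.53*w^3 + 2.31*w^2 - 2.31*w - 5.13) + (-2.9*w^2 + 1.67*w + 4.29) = 3.53*w^3 - 0.59*w^2 - 0.64*w - 0.84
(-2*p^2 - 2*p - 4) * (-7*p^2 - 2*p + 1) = 14*p^4 + 18*p^3 + 30*p^2 + 6*p - 4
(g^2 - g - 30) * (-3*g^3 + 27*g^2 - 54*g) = -3*g^5 + 30*g^4 + 9*g^3 - 756*g^2 + 1620*g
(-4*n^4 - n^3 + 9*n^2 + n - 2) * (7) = -28*n^4 - 7*n^3 + 63*n^2 + 7*n - 14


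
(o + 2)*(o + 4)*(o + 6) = o^3 + 12*o^2 + 44*o + 48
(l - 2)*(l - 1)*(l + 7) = l^3 + 4*l^2 - 19*l + 14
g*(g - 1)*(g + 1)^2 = g^4 + g^3 - g^2 - g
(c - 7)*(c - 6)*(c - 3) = c^3 - 16*c^2 + 81*c - 126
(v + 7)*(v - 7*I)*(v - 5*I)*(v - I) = v^4 + 7*v^3 - 13*I*v^3 - 47*v^2 - 91*I*v^2 - 329*v + 35*I*v + 245*I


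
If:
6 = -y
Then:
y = -6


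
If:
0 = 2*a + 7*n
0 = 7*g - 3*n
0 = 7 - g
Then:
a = -343/6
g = 7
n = 49/3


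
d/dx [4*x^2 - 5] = 8*x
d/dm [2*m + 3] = 2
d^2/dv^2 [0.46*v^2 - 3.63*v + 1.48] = 0.920000000000000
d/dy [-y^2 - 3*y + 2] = -2*y - 3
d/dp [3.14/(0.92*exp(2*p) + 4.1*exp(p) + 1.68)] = (-5.7776*exp(p) - 12.874)*exp(p)/(0.92*exp(2*p) + 4.1*exp(p) + 1.68)^2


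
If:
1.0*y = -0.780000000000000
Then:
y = -0.78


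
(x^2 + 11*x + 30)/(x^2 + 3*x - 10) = (x + 6)/(x - 2)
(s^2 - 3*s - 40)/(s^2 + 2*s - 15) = (s - 8)/(s - 3)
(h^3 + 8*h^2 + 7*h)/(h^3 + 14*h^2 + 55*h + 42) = h/(h + 6)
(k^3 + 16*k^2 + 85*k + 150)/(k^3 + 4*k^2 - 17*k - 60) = (k^2 + 11*k + 30)/(k^2 - k - 12)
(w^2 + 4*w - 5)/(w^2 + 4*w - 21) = (w^2 + 4*w - 5)/(w^2 + 4*w - 21)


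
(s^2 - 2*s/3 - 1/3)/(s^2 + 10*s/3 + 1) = (s - 1)/(s + 3)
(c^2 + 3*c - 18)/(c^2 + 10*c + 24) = (c - 3)/(c + 4)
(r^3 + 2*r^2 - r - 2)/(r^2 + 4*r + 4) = (r^2 - 1)/(r + 2)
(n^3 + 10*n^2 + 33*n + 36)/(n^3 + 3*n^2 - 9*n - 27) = (n + 4)/(n - 3)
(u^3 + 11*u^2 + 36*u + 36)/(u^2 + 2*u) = u + 9 + 18/u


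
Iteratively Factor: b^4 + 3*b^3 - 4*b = (b)*(b^3 + 3*b^2 - 4) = b*(b + 2)*(b^2 + b - 2) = b*(b - 1)*(b + 2)*(b + 2)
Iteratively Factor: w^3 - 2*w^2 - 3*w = (w - 3)*(w^2 + w) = (w - 3)*(w + 1)*(w)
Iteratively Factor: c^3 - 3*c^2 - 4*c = (c)*(c^2 - 3*c - 4) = c*(c - 4)*(c + 1)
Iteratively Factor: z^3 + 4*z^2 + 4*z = (z)*(z^2 + 4*z + 4) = z*(z + 2)*(z + 2)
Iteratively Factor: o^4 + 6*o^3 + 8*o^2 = (o + 2)*(o^3 + 4*o^2) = (o + 2)*(o + 4)*(o^2) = o*(o + 2)*(o + 4)*(o)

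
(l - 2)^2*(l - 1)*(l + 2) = l^4 - 3*l^3 - 2*l^2 + 12*l - 8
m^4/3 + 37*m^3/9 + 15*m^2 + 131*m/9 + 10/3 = (m/3 + 1/3)*(m + 1/3)*(m + 5)*(m + 6)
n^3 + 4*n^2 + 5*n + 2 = (n + 1)^2*(n + 2)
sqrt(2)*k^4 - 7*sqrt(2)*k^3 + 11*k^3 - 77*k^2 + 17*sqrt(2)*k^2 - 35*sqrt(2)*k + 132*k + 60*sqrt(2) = (k - 4)*(k - 3)*(k + 5*sqrt(2))*(sqrt(2)*k + 1)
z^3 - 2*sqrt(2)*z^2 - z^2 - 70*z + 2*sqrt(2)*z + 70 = (z - 1)*(z - 7*sqrt(2))*(z + 5*sqrt(2))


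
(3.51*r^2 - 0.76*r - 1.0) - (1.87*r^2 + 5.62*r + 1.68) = 1.64*r^2 - 6.38*r - 2.68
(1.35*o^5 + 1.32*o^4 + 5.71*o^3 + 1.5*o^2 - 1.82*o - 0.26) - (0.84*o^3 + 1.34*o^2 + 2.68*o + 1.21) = 1.35*o^5 + 1.32*o^4 + 4.87*o^3 + 0.16*o^2 - 4.5*o - 1.47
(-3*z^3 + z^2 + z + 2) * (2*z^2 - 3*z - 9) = -6*z^5 + 11*z^4 + 26*z^3 - 8*z^2 - 15*z - 18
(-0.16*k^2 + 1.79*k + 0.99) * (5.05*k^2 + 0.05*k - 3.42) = -0.808*k^4 + 9.0315*k^3 + 5.6362*k^2 - 6.0723*k - 3.3858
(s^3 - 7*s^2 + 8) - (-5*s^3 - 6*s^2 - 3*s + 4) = 6*s^3 - s^2 + 3*s + 4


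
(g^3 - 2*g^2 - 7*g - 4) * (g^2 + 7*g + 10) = g^5 + 5*g^4 - 11*g^3 - 73*g^2 - 98*g - 40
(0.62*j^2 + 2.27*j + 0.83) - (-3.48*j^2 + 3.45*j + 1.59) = 4.1*j^2 - 1.18*j - 0.76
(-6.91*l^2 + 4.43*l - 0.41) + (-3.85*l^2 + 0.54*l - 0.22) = -10.76*l^2 + 4.97*l - 0.63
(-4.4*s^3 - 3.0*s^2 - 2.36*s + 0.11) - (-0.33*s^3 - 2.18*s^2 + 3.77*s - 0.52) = -4.07*s^3 - 0.82*s^2 - 6.13*s + 0.63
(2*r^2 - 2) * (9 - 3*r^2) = -6*r^4 + 24*r^2 - 18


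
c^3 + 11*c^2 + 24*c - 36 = (c - 1)*(c + 6)^2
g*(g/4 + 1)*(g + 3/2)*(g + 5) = g^4/4 + 21*g^3/8 + 67*g^2/8 + 15*g/2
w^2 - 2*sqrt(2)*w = w*(w - 2*sqrt(2))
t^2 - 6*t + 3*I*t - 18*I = (t - 6)*(t + 3*I)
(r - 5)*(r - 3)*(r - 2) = r^3 - 10*r^2 + 31*r - 30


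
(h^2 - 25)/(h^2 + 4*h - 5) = (h - 5)/(h - 1)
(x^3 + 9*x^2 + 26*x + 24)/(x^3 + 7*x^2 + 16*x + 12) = (x + 4)/(x + 2)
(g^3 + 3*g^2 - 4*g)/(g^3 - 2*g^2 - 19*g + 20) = g/(g - 5)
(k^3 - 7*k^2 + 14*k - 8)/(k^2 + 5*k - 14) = (k^2 - 5*k + 4)/(k + 7)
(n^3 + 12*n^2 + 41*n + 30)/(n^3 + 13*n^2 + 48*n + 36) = (n + 5)/(n + 6)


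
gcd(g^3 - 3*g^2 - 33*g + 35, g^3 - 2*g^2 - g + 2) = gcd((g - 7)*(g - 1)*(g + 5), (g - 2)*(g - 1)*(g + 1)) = g - 1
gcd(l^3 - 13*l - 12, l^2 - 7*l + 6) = 1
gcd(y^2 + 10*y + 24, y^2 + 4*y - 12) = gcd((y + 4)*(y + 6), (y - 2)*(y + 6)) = y + 6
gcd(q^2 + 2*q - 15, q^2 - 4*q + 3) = q - 3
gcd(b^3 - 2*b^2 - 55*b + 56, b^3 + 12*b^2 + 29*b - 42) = b^2 + 6*b - 7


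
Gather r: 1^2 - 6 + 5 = 0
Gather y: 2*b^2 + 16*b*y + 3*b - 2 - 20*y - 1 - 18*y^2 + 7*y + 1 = 2*b^2 + 3*b - 18*y^2 + y*(16*b - 13) - 2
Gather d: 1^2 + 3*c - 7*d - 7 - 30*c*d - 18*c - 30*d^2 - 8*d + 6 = -15*c - 30*d^2 + d*(-30*c - 15)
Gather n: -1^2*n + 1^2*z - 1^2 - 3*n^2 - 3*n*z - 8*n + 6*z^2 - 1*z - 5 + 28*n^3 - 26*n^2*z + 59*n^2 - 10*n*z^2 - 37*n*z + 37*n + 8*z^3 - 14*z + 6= 28*n^3 + n^2*(56 - 26*z) + n*(-10*z^2 - 40*z + 28) + 8*z^3 + 6*z^2 - 14*z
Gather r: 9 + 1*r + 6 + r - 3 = 2*r + 12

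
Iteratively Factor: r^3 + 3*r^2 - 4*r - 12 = (r + 2)*(r^2 + r - 6) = (r - 2)*(r + 2)*(r + 3)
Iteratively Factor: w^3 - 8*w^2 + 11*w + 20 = (w - 5)*(w^2 - 3*w - 4) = (w - 5)*(w - 4)*(w + 1)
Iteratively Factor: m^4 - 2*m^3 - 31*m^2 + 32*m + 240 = (m - 5)*(m^3 + 3*m^2 - 16*m - 48) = (m - 5)*(m - 4)*(m^2 + 7*m + 12) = (m - 5)*(m - 4)*(m + 4)*(m + 3)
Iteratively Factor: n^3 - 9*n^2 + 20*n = (n - 4)*(n^2 - 5*n) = n*(n - 4)*(n - 5)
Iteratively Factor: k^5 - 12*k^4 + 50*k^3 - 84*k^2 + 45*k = (k - 5)*(k^4 - 7*k^3 + 15*k^2 - 9*k) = k*(k - 5)*(k^3 - 7*k^2 + 15*k - 9) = k*(k - 5)*(k - 3)*(k^2 - 4*k + 3) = k*(k - 5)*(k - 3)^2*(k - 1)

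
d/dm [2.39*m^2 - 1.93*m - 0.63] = 4.78*m - 1.93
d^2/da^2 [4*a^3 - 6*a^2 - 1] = 24*a - 12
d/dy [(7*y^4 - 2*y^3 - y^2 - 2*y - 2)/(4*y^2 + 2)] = (14*y^5 - 2*y^4 + 14*y^3 - y^2 + 3*y - 1)/(4*y^4 + 4*y^2 + 1)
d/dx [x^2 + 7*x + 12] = 2*x + 7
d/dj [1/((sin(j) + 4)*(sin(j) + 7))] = -(2*sin(j) + 11)*cos(j)/((sin(j) + 4)^2*(sin(j) + 7)^2)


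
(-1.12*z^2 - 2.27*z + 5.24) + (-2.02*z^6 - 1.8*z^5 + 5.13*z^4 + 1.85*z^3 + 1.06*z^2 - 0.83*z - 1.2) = -2.02*z^6 - 1.8*z^5 + 5.13*z^4 + 1.85*z^3 - 0.0600000000000001*z^2 - 3.1*z + 4.04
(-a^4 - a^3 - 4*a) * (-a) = a^5 + a^4 + 4*a^2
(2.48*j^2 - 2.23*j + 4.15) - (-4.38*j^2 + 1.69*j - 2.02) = 6.86*j^2 - 3.92*j + 6.17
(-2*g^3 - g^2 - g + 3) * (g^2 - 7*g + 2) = -2*g^5 + 13*g^4 + 2*g^3 + 8*g^2 - 23*g + 6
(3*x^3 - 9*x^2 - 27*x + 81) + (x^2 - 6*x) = 3*x^3 - 8*x^2 - 33*x + 81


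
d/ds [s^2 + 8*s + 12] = 2*s + 8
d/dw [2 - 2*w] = -2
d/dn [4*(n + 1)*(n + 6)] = 8*n + 28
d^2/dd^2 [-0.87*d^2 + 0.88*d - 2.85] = -1.74000000000000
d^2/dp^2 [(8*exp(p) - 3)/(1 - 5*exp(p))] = (35*exp(p) + 7)*exp(p)/(125*exp(3*p) - 75*exp(2*p) + 15*exp(p) - 1)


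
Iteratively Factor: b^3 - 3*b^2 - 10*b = (b)*(b^2 - 3*b - 10) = b*(b - 5)*(b + 2)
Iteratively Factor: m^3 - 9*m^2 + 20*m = (m - 5)*(m^2 - 4*m) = m*(m - 5)*(m - 4)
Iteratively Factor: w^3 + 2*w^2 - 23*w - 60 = (w + 4)*(w^2 - 2*w - 15) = (w - 5)*(w + 4)*(w + 3)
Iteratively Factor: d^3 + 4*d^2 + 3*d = (d)*(d^2 + 4*d + 3) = d*(d + 1)*(d + 3)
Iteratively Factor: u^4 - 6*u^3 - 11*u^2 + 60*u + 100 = (u - 5)*(u^3 - u^2 - 16*u - 20) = (u - 5)^2*(u^2 + 4*u + 4) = (u - 5)^2*(u + 2)*(u + 2)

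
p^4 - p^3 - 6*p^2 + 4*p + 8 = (p - 2)^2*(p + 1)*(p + 2)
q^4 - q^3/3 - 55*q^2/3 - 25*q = q*(q - 5)*(q + 5/3)*(q + 3)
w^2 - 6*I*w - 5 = (w - 5*I)*(w - I)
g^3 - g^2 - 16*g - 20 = (g - 5)*(g + 2)^2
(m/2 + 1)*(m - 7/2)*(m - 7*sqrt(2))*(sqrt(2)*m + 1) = sqrt(2)*m^4/2 - 13*m^3/2 - 3*sqrt(2)*m^3/4 - 7*sqrt(2)*m^2 + 39*m^2/4 + 21*sqrt(2)*m/4 + 91*m/2 + 49*sqrt(2)/2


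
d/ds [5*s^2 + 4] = 10*s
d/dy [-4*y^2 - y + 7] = -8*y - 1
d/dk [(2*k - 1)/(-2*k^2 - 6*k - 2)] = (k^2 - k - 5/2)/(k^4 + 6*k^3 + 11*k^2 + 6*k + 1)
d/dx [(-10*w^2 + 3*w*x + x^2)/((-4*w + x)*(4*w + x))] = 3*w*(-16*w^2 - 4*w*x - x^2)/(256*w^4 - 32*w^2*x^2 + x^4)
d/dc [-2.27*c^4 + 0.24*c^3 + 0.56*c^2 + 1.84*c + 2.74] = -9.08*c^3 + 0.72*c^2 + 1.12*c + 1.84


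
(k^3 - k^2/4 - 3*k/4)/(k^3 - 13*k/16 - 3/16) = 4*k/(4*k + 1)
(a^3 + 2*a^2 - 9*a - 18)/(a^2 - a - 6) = a + 3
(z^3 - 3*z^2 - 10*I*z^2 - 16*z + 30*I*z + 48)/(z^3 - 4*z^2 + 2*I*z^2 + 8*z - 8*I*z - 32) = (z^2 - z*(3 + 8*I) + 24*I)/(z^2 + 4*z*(-1 + I) - 16*I)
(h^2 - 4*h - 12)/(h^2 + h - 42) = (h + 2)/(h + 7)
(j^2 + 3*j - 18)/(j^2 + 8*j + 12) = (j - 3)/(j + 2)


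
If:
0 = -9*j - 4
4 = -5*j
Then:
No Solution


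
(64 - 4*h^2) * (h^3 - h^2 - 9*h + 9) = -4*h^5 + 4*h^4 + 100*h^3 - 100*h^2 - 576*h + 576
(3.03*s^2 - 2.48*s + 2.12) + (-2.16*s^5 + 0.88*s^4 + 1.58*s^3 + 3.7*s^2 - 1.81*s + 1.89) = -2.16*s^5 + 0.88*s^4 + 1.58*s^3 + 6.73*s^2 - 4.29*s + 4.01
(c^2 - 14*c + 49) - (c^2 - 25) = 74 - 14*c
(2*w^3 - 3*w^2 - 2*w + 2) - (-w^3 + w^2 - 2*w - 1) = 3*w^3 - 4*w^2 + 3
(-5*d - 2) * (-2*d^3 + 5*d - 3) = 10*d^4 + 4*d^3 - 25*d^2 + 5*d + 6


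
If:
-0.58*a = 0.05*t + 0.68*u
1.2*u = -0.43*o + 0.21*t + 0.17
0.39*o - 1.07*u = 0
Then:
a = 0.0697865353037767 - 2.14932002863037*u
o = 2.74358974358974*u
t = 11.3321123321123*u - 0.80952380952381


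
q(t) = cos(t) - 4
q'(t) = -sin(t)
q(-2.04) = -4.45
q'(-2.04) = 0.89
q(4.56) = -4.15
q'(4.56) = 0.99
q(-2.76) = -4.93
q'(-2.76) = 0.37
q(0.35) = -3.06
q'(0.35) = -0.34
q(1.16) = -3.60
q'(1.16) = -0.92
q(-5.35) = -3.40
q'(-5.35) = -0.80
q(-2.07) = -4.48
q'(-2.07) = 0.88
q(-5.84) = -3.10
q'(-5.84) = -0.43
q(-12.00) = -3.16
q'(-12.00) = -0.54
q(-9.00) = -4.91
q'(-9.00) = 0.41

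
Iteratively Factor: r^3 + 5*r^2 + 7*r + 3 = (r + 3)*(r^2 + 2*r + 1) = (r + 1)*(r + 3)*(r + 1)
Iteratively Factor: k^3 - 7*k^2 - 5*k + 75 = (k + 3)*(k^2 - 10*k + 25) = (k - 5)*(k + 3)*(k - 5)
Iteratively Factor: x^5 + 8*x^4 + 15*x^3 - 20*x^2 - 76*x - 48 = (x + 4)*(x^4 + 4*x^3 - x^2 - 16*x - 12) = (x + 3)*(x + 4)*(x^3 + x^2 - 4*x - 4) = (x + 2)*(x + 3)*(x + 4)*(x^2 - x - 2) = (x - 2)*(x + 2)*(x + 3)*(x + 4)*(x + 1)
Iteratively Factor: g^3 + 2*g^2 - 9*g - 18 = (g + 3)*(g^2 - g - 6) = (g + 2)*(g + 3)*(g - 3)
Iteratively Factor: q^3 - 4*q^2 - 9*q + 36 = (q - 3)*(q^2 - q - 12) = (q - 4)*(q - 3)*(q + 3)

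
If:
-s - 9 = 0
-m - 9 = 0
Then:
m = -9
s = -9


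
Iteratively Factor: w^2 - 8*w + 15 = (w - 3)*(w - 5)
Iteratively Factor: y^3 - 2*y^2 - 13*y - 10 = (y + 1)*(y^2 - 3*y - 10) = (y + 1)*(y + 2)*(y - 5)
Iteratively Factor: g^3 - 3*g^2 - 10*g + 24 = (g + 3)*(g^2 - 6*g + 8) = (g - 2)*(g + 3)*(g - 4)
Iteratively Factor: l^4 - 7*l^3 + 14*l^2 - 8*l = (l - 1)*(l^3 - 6*l^2 + 8*l) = (l - 2)*(l - 1)*(l^2 - 4*l) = l*(l - 2)*(l - 1)*(l - 4)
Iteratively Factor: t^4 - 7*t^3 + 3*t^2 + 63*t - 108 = (t - 3)*(t^3 - 4*t^2 - 9*t + 36) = (t - 3)*(t + 3)*(t^2 - 7*t + 12) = (t - 4)*(t - 3)*(t + 3)*(t - 3)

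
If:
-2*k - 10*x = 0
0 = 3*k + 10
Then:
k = -10/3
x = 2/3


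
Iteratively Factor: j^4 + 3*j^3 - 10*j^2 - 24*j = (j + 4)*(j^3 - j^2 - 6*j) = j*(j + 4)*(j^2 - j - 6) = j*(j - 3)*(j + 4)*(j + 2)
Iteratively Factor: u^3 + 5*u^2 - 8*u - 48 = (u - 3)*(u^2 + 8*u + 16) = (u - 3)*(u + 4)*(u + 4)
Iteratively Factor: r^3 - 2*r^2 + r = (r - 1)*(r^2 - r) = r*(r - 1)*(r - 1)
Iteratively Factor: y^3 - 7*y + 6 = (y - 1)*(y^2 + y - 6) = (y - 1)*(y + 3)*(y - 2)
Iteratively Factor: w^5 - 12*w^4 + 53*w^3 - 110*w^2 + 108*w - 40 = (w - 2)*(w^4 - 10*w^3 + 33*w^2 - 44*w + 20) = (w - 2)^2*(w^3 - 8*w^2 + 17*w - 10) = (w - 2)^2*(w - 1)*(w^2 - 7*w + 10) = (w - 5)*(w - 2)^2*(w - 1)*(w - 2)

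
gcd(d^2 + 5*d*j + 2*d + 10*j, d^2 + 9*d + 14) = d + 2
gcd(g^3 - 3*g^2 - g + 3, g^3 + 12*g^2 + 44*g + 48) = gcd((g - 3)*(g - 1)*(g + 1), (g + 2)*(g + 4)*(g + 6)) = 1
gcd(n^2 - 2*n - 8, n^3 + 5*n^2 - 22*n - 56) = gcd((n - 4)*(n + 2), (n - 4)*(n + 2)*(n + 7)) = n^2 - 2*n - 8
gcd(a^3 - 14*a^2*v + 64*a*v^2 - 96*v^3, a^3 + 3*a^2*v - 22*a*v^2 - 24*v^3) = -a + 4*v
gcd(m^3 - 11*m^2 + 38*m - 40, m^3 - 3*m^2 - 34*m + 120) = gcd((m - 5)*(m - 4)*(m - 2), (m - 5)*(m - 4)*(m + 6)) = m^2 - 9*m + 20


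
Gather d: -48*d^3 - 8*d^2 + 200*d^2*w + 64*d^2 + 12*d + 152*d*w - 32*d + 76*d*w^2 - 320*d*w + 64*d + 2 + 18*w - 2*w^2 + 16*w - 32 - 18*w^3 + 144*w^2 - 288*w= -48*d^3 + d^2*(200*w + 56) + d*(76*w^2 - 168*w + 44) - 18*w^3 + 142*w^2 - 254*w - 30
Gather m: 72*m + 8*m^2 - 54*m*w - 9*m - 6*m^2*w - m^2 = m^2*(7 - 6*w) + m*(63 - 54*w)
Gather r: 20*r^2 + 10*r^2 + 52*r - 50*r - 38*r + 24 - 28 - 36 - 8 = 30*r^2 - 36*r - 48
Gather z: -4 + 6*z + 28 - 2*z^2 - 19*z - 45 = -2*z^2 - 13*z - 21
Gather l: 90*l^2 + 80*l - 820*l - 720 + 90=90*l^2 - 740*l - 630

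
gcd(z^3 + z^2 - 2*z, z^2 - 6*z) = z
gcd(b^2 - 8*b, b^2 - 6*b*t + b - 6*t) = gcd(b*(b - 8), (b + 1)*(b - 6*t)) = 1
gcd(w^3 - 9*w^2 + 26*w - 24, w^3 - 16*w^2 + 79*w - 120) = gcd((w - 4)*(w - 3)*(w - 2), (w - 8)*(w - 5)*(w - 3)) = w - 3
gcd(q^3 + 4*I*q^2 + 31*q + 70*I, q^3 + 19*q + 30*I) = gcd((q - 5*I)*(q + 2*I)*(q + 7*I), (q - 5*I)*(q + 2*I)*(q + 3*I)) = q^2 - 3*I*q + 10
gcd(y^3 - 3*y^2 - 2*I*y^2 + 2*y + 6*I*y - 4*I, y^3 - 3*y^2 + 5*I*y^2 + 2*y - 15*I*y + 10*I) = y^2 - 3*y + 2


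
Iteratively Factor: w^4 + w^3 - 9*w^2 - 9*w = (w + 3)*(w^3 - 2*w^2 - 3*w) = (w - 3)*(w + 3)*(w^2 + w) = w*(w - 3)*(w + 3)*(w + 1)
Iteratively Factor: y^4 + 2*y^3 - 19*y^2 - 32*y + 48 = (y + 4)*(y^3 - 2*y^2 - 11*y + 12) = (y - 1)*(y + 4)*(y^2 - y - 12) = (y - 1)*(y + 3)*(y + 4)*(y - 4)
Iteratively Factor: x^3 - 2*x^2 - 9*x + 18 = (x + 3)*(x^2 - 5*x + 6) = (x - 3)*(x + 3)*(x - 2)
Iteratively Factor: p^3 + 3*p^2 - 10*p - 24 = (p - 3)*(p^2 + 6*p + 8) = (p - 3)*(p + 4)*(p + 2)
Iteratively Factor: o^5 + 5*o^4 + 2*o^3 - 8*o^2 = (o + 4)*(o^4 + o^3 - 2*o^2) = o*(o + 4)*(o^3 + o^2 - 2*o) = o*(o - 1)*(o + 4)*(o^2 + 2*o) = o*(o - 1)*(o + 2)*(o + 4)*(o)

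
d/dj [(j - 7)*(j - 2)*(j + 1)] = 3*j^2 - 16*j + 5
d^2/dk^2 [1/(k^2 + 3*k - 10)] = 2*(-k^2 - 3*k + (2*k + 3)^2 + 10)/(k^2 + 3*k - 10)^3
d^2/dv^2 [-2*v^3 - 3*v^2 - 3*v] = -12*v - 6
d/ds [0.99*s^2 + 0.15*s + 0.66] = 1.98*s + 0.15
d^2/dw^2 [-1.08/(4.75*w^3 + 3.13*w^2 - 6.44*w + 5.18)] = ((30.78*w + 6.7608)*(4.75*w^3 + 3.13*w^2 - 6.44*w + 5.18) - 1.08*(14.25*w^2 + 6.26*w - 6.44)*(28.5*w^2 + 12.52*w - 12.88))/(4.75*w^3 + 3.13*w^2 - 6.44*w + 5.18)^3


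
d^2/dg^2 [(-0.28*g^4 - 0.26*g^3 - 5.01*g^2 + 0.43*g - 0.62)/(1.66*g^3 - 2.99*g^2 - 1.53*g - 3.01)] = (1.77635683940025e-15*g^8 - 36.620824*g^6 - 12.9324240000001*g^5 - 144.29556*g^4 - 262.682452*g^3 + 234.88413*g^2 - 72.958734*g - 86.4856)/(4.574296*g^9 - 24.717732*g^8 + 31.873494*g^7 - 6.049955*g^6 + 60.261627*g^5 - 55.858188*g^4 - 41.081361*g^3 - 102.407424*g^2 - 41.585859*g - 27.270901)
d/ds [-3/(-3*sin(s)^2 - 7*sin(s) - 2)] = -3*(6*sin(s) + 7)*cos(s)/(3*sin(s)^2 + 7*sin(s) + 2)^2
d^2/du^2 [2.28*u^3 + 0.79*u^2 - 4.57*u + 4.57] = 13.68*u + 1.58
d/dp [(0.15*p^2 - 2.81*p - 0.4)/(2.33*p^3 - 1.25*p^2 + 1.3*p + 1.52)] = (-0.3495*p^4 + 13.0946*p^3 - 0.5215*p^2 - 0.544*p - 3.7512)/(5.4289*p^6 - 5.825*p^5 + 7.6205*p^4 + 3.8332*p^3 - 2.11*p^2 + 3.952*p + 2.3104)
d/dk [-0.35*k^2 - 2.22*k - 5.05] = -0.7*k - 2.22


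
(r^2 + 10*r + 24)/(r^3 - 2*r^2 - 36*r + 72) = (r + 4)/(r^2 - 8*r + 12)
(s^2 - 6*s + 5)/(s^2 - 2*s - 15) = (s - 1)/(s + 3)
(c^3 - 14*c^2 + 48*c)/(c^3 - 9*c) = (c^2 - 14*c + 48)/(c^2 - 9)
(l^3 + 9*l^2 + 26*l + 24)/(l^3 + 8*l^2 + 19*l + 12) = (l + 2)/(l + 1)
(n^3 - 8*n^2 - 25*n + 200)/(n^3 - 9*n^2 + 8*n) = (n^2 - 25)/(n*(n - 1))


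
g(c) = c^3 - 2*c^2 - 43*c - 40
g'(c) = 3*c^2 - 4*c - 43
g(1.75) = -116.02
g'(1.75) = -40.81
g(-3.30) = 44.18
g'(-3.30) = 2.87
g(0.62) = -67.19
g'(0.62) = -44.33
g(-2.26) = 35.42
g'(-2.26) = -18.64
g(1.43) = -102.66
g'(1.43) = -42.59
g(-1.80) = 25.09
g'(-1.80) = -26.08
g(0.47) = -60.55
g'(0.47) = -44.22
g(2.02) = -126.78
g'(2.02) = -38.84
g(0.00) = -40.00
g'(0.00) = -43.00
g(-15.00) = -3220.00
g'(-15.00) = 692.00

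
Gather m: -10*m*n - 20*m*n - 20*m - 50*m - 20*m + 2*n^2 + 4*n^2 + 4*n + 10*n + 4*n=m*(-30*n - 90) + 6*n^2 + 18*n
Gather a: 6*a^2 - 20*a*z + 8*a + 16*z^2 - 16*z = 6*a^2 + a*(8 - 20*z) + 16*z^2 - 16*z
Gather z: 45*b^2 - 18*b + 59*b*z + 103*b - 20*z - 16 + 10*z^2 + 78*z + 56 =45*b^2 + 85*b + 10*z^2 + z*(59*b + 58) + 40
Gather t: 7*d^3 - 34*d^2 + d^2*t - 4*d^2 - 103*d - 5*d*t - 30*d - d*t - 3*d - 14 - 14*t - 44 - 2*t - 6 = 7*d^3 - 38*d^2 - 136*d + t*(d^2 - 6*d - 16) - 64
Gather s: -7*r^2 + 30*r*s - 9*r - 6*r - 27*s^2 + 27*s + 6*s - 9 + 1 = -7*r^2 - 15*r - 27*s^2 + s*(30*r + 33) - 8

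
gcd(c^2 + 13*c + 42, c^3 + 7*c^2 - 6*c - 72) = c + 6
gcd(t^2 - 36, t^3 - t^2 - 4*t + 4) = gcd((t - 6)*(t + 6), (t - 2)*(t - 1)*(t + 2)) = 1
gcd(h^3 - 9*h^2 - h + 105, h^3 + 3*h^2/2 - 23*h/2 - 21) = h + 3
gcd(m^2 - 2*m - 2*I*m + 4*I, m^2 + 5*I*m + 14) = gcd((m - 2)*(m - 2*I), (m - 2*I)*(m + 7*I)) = m - 2*I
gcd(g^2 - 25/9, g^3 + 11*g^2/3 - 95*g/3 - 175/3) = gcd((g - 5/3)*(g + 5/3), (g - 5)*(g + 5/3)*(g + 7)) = g + 5/3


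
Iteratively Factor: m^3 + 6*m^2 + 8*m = (m + 2)*(m^2 + 4*m) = m*(m + 2)*(m + 4)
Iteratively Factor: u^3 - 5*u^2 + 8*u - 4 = (u - 2)*(u^2 - 3*u + 2) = (u - 2)^2*(u - 1)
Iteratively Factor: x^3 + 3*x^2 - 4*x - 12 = (x + 3)*(x^2 - 4) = (x - 2)*(x + 3)*(x + 2)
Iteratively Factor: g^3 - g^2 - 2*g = (g + 1)*(g^2 - 2*g) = (g - 2)*(g + 1)*(g)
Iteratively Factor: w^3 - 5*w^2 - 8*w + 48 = (w - 4)*(w^2 - w - 12) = (w - 4)^2*(w + 3)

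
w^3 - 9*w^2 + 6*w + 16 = (w - 8)*(w - 2)*(w + 1)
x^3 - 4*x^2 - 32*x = x*(x - 8)*(x + 4)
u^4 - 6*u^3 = u^3*(u - 6)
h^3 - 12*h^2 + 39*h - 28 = (h - 7)*(h - 4)*(h - 1)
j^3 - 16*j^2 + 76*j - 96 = (j - 8)*(j - 6)*(j - 2)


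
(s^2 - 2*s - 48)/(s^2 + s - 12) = (s^2 - 2*s - 48)/(s^2 + s - 12)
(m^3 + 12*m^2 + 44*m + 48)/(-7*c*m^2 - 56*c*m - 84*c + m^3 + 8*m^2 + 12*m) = (-m - 4)/(7*c - m)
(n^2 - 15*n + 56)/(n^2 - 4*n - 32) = (n - 7)/(n + 4)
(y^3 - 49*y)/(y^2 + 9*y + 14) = y*(y - 7)/(y + 2)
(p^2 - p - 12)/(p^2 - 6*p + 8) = (p + 3)/(p - 2)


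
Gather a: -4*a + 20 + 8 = 28 - 4*a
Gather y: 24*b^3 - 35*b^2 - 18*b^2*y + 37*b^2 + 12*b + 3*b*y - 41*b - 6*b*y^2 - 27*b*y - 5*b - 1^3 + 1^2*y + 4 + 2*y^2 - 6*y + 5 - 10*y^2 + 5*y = 24*b^3 + 2*b^2 - 34*b + y^2*(-6*b - 8) + y*(-18*b^2 - 24*b) + 8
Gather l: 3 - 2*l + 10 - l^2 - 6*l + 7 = -l^2 - 8*l + 20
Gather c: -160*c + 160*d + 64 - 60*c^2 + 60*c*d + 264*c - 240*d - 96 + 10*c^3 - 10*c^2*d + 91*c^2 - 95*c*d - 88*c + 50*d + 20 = 10*c^3 + c^2*(31 - 10*d) + c*(16 - 35*d) - 30*d - 12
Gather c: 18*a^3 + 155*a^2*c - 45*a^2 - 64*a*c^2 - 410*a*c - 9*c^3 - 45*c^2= 18*a^3 - 45*a^2 - 9*c^3 + c^2*(-64*a - 45) + c*(155*a^2 - 410*a)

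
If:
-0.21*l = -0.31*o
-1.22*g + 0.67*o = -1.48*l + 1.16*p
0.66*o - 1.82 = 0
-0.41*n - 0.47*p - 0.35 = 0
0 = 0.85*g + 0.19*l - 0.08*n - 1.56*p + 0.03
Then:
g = 3.80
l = 4.07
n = -4.05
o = 2.76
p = 2.79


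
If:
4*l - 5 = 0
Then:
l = 5/4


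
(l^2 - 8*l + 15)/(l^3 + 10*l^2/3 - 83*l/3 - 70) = 3*(l - 3)/(3*l^2 + 25*l + 42)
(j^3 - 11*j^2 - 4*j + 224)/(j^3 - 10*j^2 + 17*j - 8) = (j^2 - 3*j - 28)/(j^2 - 2*j + 1)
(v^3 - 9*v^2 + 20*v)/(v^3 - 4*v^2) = (v - 5)/v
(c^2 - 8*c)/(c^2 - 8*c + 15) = c*(c - 8)/(c^2 - 8*c + 15)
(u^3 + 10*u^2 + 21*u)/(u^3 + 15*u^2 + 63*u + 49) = u*(u + 3)/(u^2 + 8*u + 7)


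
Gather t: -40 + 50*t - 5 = 50*t - 45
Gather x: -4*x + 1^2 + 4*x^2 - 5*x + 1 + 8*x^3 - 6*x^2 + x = 8*x^3 - 2*x^2 - 8*x + 2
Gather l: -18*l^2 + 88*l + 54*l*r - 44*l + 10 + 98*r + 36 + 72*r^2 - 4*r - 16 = -18*l^2 + l*(54*r + 44) + 72*r^2 + 94*r + 30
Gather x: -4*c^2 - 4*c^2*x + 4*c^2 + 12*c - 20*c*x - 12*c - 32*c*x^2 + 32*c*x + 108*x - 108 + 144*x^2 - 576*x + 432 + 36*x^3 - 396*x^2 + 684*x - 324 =36*x^3 + x^2*(-32*c - 252) + x*(-4*c^2 + 12*c + 216)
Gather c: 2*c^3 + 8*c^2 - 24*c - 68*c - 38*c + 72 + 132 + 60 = 2*c^3 + 8*c^2 - 130*c + 264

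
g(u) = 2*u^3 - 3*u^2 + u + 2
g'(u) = 6*u^2 - 6*u + 1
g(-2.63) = -57.76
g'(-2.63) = 58.28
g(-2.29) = -40.04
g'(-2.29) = 46.20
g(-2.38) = -44.34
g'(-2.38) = 49.27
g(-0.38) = 1.08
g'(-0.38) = 4.15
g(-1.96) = -26.54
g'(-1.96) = 35.81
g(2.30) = 12.76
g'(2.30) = 18.94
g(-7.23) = -917.91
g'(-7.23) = 358.02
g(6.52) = 435.32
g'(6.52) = 216.94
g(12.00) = 3038.00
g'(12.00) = 793.00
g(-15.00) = -7438.00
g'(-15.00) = 1441.00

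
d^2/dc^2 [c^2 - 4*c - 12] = 2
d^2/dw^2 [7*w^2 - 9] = 14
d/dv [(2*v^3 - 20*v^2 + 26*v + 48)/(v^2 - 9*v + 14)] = 2*(v^4 - 18*v^3 + 119*v^2 - 328*v + 398)/(v^4 - 18*v^3 + 109*v^2 - 252*v + 196)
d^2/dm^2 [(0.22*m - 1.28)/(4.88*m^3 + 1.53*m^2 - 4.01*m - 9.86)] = (31.435008*m^5 - 355.933536*m^4 - 143.271604*m^3 + 259.338624*m^2 - 302.504664*m - 97.181688)/(116.214272*m^9 + 109.308096*m^8 - 252.216456*m^7 - 880.489959*m^6 - 234.460587*m^5 + 1162.254045*m^4 + 1721.778091*m^3 - 29.411394*m^2 - 1169.551788*m - 958.585256)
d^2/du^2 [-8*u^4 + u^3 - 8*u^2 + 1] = -96*u^2 + 6*u - 16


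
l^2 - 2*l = l*(l - 2)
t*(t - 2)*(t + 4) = t^3 + 2*t^2 - 8*t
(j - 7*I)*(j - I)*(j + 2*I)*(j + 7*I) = j^4 + I*j^3 + 51*j^2 + 49*I*j + 98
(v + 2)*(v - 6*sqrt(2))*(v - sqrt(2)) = v^3 - 7*sqrt(2)*v^2 + 2*v^2 - 14*sqrt(2)*v + 12*v + 24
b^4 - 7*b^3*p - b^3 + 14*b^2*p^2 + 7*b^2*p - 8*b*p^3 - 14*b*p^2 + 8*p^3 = (b - 1)*(b - 4*p)*(b - 2*p)*(b - p)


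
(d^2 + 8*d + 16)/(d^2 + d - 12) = (d + 4)/(d - 3)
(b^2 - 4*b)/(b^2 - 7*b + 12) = b/(b - 3)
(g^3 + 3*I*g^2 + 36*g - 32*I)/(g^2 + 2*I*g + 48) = (g^2 - 5*I*g - 4)/(g - 6*I)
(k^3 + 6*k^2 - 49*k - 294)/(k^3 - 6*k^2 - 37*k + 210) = (k + 7)/(k - 5)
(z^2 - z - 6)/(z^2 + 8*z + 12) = (z - 3)/(z + 6)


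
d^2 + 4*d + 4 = (d + 2)^2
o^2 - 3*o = o*(o - 3)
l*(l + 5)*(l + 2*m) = l^3 + 2*l^2*m + 5*l^2 + 10*l*m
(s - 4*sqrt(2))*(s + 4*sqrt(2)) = s^2 - 32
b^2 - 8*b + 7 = (b - 7)*(b - 1)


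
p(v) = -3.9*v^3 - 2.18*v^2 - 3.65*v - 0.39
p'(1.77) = -48.02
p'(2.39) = -80.90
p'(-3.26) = -113.78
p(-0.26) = 0.48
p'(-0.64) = -5.65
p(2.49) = -83.20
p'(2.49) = -87.05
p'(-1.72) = -30.76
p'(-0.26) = -3.31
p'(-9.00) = -912.11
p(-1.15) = 6.86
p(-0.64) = 2.08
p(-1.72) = 19.28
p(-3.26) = 123.46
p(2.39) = -74.81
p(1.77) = -35.31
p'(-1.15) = -14.11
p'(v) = -11.7*v^2 - 4.36*v - 3.65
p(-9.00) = 2698.98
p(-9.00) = 2698.98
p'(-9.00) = -912.11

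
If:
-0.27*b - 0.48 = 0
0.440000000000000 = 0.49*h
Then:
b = -1.78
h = 0.90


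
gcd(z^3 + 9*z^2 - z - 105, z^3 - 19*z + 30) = z^2 + 2*z - 15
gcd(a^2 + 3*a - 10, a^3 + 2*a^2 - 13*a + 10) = a^2 + 3*a - 10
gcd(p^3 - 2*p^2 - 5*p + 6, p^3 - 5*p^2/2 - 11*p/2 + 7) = p^2 + p - 2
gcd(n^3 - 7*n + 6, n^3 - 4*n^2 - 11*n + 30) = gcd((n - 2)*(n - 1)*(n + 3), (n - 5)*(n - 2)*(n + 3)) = n^2 + n - 6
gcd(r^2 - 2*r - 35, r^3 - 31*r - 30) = r + 5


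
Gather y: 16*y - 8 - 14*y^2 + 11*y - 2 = -14*y^2 + 27*y - 10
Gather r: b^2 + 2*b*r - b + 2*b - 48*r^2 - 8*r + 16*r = b^2 + b - 48*r^2 + r*(2*b + 8)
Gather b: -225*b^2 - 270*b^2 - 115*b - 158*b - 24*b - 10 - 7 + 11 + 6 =-495*b^2 - 297*b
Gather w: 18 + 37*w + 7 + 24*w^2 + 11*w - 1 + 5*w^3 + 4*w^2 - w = 5*w^3 + 28*w^2 + 47*w + 24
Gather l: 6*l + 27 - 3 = 6*l + 24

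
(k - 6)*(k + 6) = k^2 - 36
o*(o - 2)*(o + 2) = o^3 - 4*o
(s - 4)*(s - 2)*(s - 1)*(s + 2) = s^4 - 5*s^3 + 20*s - 16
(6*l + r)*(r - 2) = 6*l*r - 12*l + r^2 - 2*r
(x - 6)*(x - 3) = x^2 - 9*x + 18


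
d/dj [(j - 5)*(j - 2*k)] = 2*j - 2*k - 5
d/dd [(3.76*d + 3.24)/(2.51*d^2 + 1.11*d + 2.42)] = (-9.4376*d^2 - 16.2648*d + 5.5028)/(6.3001*d^4 + 5.5722*d^3 + 13.3805*d^2 + 5.3724*d + 5.8564)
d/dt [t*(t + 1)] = 2*t + 1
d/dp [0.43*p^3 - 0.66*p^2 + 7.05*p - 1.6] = 1.29*p^2 - 1.32*p + 7.05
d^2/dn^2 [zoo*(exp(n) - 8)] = zoo*exp(n)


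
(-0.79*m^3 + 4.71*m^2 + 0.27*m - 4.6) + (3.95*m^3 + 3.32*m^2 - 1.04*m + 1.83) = 3.16*m^3 + 8.03*m^2 - 0.77*m - 2.77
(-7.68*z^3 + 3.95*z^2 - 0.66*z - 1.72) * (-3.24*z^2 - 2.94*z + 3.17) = 24.8832*z^5 + 9.7812*z^4 - 33.8202*z^3 + 20.0347*z^2 + 2.9646*z - 5.4524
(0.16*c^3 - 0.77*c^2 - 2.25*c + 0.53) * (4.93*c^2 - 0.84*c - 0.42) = 0.7888*c^5 - 3.9305*c^4 - 10.5129*c^3 + 4.8263*c^2 + 0.4998*c - 0.2226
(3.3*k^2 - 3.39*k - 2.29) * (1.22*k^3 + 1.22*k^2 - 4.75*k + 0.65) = 4.026*k^5 - 0.1098*k^4 - 22.6046*k^3 + 15.4537*k^2 + 8.674*k - 1.4885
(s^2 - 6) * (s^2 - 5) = s^4 - 11*s^2 + 30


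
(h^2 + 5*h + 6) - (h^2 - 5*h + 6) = 10*h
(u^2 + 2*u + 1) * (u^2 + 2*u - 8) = u^4 + 4*u^3 - 3*u^2 - 14*u - 8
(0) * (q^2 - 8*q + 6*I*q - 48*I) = 0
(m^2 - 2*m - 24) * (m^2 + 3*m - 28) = m^4 + m^3 - 58*m^2 - 16*m + 672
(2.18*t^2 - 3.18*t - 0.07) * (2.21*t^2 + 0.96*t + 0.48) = 4.8178*t^4 - 4.935*t^3 - 2.1611*t^2 - 1.5936*t - 0.0336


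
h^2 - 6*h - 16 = (h - 8)*(h + 2)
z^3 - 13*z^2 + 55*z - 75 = (z - 5)^2*(z - 3)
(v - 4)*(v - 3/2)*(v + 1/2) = v^3 - 5*v^2 + 13*v/4 + 3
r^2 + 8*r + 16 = (r + 4)^2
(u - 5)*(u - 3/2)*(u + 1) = u^3 - 11*u^2/2 + u + 15/2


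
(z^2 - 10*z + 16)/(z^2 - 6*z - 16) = (z - 2)/(z + 2)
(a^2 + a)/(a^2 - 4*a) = (a + 1)/(a - 4)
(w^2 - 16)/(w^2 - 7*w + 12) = (w + 4)/(w - 3)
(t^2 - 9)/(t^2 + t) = (t^2 - 9)/(t*(t + 1))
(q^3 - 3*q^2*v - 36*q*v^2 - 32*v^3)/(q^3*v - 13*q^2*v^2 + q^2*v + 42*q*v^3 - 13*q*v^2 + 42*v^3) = (q^3 - 3*q^2*v - 36*q*v^2 - 32*v^3)/(v*(q^3 - 13*q^2*v + q^2 + 42*q*v^2 - 13*q*v + 42*v^2))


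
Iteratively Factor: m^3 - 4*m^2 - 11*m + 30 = (m - 5)*(m^2 + m - 6) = (m - 5)*(m + 3)*(m - 2)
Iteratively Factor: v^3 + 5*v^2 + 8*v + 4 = (v + 2)*(v^2 + 3*v + 2) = (v + 2)^2*(v + 1)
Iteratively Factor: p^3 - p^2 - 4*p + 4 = (p + 2)*(p^2 - 3*p + 2) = (p - 2)*(p + 2)*(p - 1)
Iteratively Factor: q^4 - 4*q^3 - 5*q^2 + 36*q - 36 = (q - 2)*(q^3 - 2*q^2 - 9*q + 18) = (q - 2)*(q + 3)*(q^2 - 5*q + 6) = (q - 3)*(q - 2)*(q + 3)*(q - 2)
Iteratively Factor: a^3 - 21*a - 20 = (a - 5)*(a^2 + 5*a + 4) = (a - 5)*(a + 1)*(a + 4)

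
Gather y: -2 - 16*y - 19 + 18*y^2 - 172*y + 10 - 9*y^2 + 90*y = 9*y^2 - 98*y - 11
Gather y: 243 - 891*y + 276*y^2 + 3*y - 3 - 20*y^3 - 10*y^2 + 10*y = -20*y^3 + 266*y^2 - 878*y + 240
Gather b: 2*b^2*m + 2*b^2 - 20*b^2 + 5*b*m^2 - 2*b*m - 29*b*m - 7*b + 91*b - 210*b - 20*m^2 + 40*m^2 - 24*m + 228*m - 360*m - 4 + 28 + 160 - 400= b^2*(2*m - 18) + b*(5*m^2 - 31*m - 126) + 20*m^2 - 156*m - 216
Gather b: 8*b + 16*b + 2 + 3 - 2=24*b + 3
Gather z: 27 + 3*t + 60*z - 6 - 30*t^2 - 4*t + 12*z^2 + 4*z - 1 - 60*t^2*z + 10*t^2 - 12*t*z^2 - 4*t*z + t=-20*t^2 + z^2*(12 - 12*t) + z*(-60*t^2 - 4*t + 64) + 20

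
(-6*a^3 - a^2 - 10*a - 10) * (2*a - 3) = -12*a^4 + 16*a^3 - 17*a^2 + 10*a + 30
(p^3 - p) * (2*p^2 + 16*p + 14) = 2*p^5 + 16*p^4 + 12*p^3 - 16*p^2 - 14*p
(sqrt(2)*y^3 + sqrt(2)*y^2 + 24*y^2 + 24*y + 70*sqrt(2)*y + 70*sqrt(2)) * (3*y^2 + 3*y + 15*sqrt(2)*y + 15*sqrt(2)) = 3*sqrt(2)*y^5 + 6*sqrt(2)*y^4 + 102*y^4 + 204*y^3 + 573*sqrt(2)*y^3 + 1140*sqrt(2)*y^2 + 2202*y^2 + 570*sqrt(2)*y + 4200*y + 2100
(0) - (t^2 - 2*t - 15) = -t^2 + 2*t + 15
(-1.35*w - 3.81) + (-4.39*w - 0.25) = -5.74*w - 4.06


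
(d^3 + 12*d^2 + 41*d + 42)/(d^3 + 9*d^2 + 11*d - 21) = (d + 2)/(d - 1)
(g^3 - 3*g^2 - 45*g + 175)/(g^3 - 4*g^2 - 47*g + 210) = (g - 5)/(g - 6)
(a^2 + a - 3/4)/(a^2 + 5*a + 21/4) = (2*a - 1)/(2*a + 7)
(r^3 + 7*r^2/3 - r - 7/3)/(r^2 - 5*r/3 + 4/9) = 3*(3*r^3 + 7*r^2 - 3*r - 7)/(9*r^2 - 15*r + 4)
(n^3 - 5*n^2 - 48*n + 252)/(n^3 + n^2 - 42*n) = (n - 6)/n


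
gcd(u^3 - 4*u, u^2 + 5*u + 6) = u + 2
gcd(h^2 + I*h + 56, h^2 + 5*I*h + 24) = h + 8*I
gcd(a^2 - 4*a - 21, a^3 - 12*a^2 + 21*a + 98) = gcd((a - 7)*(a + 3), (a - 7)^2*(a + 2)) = a - 7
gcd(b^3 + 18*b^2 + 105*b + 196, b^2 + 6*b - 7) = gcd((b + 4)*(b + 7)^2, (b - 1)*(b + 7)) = b + 7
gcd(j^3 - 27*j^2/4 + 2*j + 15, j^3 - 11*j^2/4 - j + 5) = j^2 - 3*j/4 - 5/2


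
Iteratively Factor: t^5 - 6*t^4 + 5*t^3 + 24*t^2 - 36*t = (t)*(t^4 - 6*t^3 + 5*t^2 + 24*t - 36) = t*(t - 3)*(t^3 - 3*t^2 - 4*t + 12) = t*(t - 3)*(t + 2)*(t^2 - 5*t + 6) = t*(t - 3)*(t - 2)*(t + 2)*(t - 3)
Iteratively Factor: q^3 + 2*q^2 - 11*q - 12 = (q - 3)*(q^2 + 5*q + 4) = (q - 3)*(q + 4)*(q + 1)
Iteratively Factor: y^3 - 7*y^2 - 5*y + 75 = (y - 5)*(y^2 - 2*y - 15) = (y - 5)^2*(y + 3)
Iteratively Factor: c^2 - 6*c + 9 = (c - 3)*(c - 3)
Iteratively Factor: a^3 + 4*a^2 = (a)*(a^2 + 4*a) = a*(a + 4)*(a)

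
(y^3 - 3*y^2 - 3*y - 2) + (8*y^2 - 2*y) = y^3 + 5*y^2 - 5*y - 2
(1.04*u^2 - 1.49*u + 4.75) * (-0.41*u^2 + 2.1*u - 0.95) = -0.4264*u^4 + 2.7949*u^3 - 6.0645*u^2 + 11.3905*u - 4.5125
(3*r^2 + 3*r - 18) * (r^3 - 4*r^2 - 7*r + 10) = 3*r^5 - 9*r^4 - 51*r^3 + 81*r^2 + 156*r - 180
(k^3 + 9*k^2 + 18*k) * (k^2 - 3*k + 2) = k^5 + 6*k^4 - 7*k^3 - 36*k^2 + 36*k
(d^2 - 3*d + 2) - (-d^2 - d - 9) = 2*d^2 - 2*d + 11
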